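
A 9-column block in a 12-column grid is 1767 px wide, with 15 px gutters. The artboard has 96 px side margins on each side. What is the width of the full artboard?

2553 px

9 columns + 8 gutters: 9c + 8·15 = 1767.
9c = 1767 − 120 = 1647, so c = 183 px.
Artboard = 2·96 + 12·183 + 11·15 = 192 + 2196 + 165 = 2553 px.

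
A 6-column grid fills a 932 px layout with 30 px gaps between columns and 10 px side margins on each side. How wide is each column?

127 px

Take off 20 px of margins, leaving 912 px.
Subtracting 5 gaps of 30 leaves 762 for 6 columns, so c = 127 px.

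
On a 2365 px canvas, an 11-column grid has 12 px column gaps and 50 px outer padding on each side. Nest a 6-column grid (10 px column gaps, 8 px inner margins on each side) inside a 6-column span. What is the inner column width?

194 px

Outer content = 2365 − 2·50 = 2265 px.
11c + 10·12 = 2265 → 11c = 2145 → c = 195 px.
6 columns plus 5 column gaps: 1170 + 60 = 1230 px.
Inner content = 1230 − 2·8 = 1214 px.
Subtracting 5 column gaps of 10 leaves 1164 for 6 columns, so d = 194 px.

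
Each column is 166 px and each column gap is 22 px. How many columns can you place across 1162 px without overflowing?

6 columns: 6·166 + 5·22 = 1106 px ≤ 1162.
7 columns: 1294 px > 1162. So 6.

6 columns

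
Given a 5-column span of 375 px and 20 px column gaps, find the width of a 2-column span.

Subtracting 4 column gaps of 20 leaves 295 for 5 columns, so c = 59 px.
Span of 2: 2·59 + 1·20 = 118 + 20 = 138 px.

138 px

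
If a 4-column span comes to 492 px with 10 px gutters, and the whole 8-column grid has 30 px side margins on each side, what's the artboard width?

4 columns + 3 gutters: 4c + 3·10 = 492.
4c = 492 − 30 = 462, so c = 115.5 px.
Total width: 2·30 + 8·115.5 + 7·10 = 1054 px.

1054 px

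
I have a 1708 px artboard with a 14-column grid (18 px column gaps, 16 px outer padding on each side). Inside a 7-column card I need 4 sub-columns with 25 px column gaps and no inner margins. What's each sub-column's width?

188.5 px

Inside the margins: 1708 − 32 = 1676 px.
14c + 13·18 = 1676 → 14c = 1442 → c = 103 px.
7-column span = 7·103 + 6·18 = 829 px.
4 columns + 3 column gaps: 4d + 3·25 = 829.
4d = 829 − 75 = 754, so d = 188.5 px.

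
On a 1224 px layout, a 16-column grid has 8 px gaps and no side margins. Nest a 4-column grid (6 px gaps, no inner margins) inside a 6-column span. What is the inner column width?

16 columns + 15 gaps: 16c + 15·8 = 1224.
16c = 1224 − 120 = 1104, so c = 69 px.
6-column span = 6·69 + 5·8 = 454 px.
Subtracting 3 gaps of 6 leaves 436 for 4 columns, so d = 109 px.

109 px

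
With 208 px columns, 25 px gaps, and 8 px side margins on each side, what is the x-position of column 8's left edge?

Before column 8: the margin + 7 columns + 7 gaps.
Offset = 8 + 7·(208 + 25) = 8 + 1631 = 1639 px.

1639 px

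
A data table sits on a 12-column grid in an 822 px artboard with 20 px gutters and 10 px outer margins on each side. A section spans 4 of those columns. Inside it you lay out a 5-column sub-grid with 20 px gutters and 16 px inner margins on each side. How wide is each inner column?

Take off 20 px of margins, leaving 802 px.
12 columns + 11 gutters: 12c + 11·20 = 802.
12c = 802 − 220 = 582, so c = 48.5 px.
4 columns plus 3 gutters: 194 + 60 = 254 px.
Inner content = 254 − 2·16 = 222 px.
222 − 4·20 = 142; ÷5 gives d = 28.4 px.

28.4 px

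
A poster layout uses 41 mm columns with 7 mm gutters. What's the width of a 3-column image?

137 mm

Span of 3: 3·41 + 2·7 = 123 + 14 = 137 mm.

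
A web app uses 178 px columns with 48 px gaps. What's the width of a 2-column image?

2-column span = 2·178 + 1·48 = 404 px.

404 px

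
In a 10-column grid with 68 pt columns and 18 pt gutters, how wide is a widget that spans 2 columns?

154 pt

2-column span = 2·68 + 1·18 = 154 pt.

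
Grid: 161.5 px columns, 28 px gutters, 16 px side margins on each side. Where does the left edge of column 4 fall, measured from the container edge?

584.5 px

Each column+gutter stride is 189.5 px; 3 of them past the 16 px margin is 16 + 568.5 = 584.5 px.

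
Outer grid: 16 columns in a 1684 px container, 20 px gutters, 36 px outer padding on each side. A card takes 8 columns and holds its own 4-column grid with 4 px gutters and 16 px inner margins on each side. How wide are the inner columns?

Take off 72 px of margins, leaving 1612 px.
16c + 15·20 = 1612 → 16c = 1312 → c = 82 px.
8-column span = 8·82 + 7·20 = 796 px.
Inner content = 796 − 2·16 = 764 px.
Subtracting 3 gutters of 4 leaves 752 for 4 columns, so d = 188 px.

188 px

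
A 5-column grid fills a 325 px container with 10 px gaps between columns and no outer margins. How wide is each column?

57 px

5 columns + 4 gaps: 5c + 4·10 = 325.
5c = 325 − 40 = 285, so c = 57 px.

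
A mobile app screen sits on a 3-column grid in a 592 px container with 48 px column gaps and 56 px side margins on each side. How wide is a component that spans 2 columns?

Content width = 592 − 2·56 = 480 px.
3c + 2·48 = 480 → 3c = 384 → c = 128 px.
2-column span = 2·128 + 1·48 = 304 px.

304 px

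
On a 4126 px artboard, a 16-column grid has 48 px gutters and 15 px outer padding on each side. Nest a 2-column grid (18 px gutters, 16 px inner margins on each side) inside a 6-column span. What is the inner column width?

Outer content = 4126 − 2·15 = 4096 px.
Subtracting 15 gutters of 48 leaves 3376 for 16 columns, so c = 211 px.
Span of 6: 6·211 + 5·48 = 1266 + 240 = 1506 px.
Inner content = 1506 − 2·16 = 1474 px.
Subtracting 1 gutter of 18 leaves 1456 for 2 columns, so d = 728 px.

728 px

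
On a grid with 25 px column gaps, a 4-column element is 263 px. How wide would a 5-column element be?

4 columns + 3 column gaps: 4c + 3·25 = 263.
4c = 263 − 75 = 188, so c = 47 px.
Span of 5: 5·47 + 4·25 = 235 + 100 = 335 px.

335 px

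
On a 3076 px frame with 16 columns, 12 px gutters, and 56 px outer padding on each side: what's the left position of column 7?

Inside the margins: 3076 − 112 = 2964 px.
16 columns + 15 gutters: 16c + 15·12 = 2964.
16c = 2964 − 180 = 2784, so c = 174 px.
Before column 7: the margin + 6 columns + 6 gutters.
Offset = 56 + 6·(174 + 12) = 56 + 1116 = 1172 px.

1172 px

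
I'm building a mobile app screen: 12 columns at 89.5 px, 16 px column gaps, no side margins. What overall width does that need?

1250 px

Total width: 12·89.5 + 11·16 = 1250 px.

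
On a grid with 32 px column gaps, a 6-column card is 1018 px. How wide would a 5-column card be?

Subtracting 5 column gaps of 32 leaves 858 for 6 columns, so c = 143 px.
Span of 5: 5·143 + 4·32 = 715 + 128 = 843 px.

843 px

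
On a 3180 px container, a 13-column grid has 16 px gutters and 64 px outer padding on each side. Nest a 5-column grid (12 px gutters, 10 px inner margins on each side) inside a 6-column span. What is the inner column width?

266.4 px

Take off 128 px of margins, leaving 3052 px.
13 columns + 12 gutters: 13c + 12·16 = 3052.
13c = 3052 − 192 = 2860, so c = 220 px.
6-column span = 6·220 + 5·16 = 1400 px.
Inner content = 1400 − 2·10 = 1380 px.
5d + 4·12 = 1380 → 5d = 1332 → d = 266.4 px.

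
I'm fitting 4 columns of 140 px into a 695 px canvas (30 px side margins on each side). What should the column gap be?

25 px

Content width = 695 − 2·30 = 635 px.
4·140 + 3g = 635 → 3g = 75 → g = 25 px.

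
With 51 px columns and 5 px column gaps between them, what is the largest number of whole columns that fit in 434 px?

7 columns: 7·51 + 6·5 = 387 px ≤ 434.
8 columns: 443 px > 434. So 7.

7 columns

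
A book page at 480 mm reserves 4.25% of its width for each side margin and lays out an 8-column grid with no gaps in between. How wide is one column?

Margins: 4.25% × 480 = 20.4 mm each, so content = 480 − 40.8 = 439.2 mm.
With no gaps, each column is 439.2/8 = 54.9 mm.

54.9 mm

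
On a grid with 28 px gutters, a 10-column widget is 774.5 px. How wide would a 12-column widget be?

935 px

10 columns + 9 gutters: 10c + 9·28 = 774.5.
10c = 774.5 − 252 = 522.5, so c = 52.25 px.
12-column span = 12·52.25 + 11·28 = 935 px.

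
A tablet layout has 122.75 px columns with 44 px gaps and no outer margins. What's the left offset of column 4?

No margin, so column 4 starts at 3·(column + gutter) = 3·166.75 = 500.25 px.

500.25 px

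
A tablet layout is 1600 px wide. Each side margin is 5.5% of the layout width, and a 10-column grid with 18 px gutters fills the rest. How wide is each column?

126.2 px

Margins: 5.5% × 1600 = 88 px each, so content = 1600 − 176 = 1424 px.
1424 − 9·18 = 1262; ÷10 gives c = 126.2 px.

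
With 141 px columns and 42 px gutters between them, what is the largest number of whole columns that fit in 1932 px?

10 columns

Each extra column adds 141 + 42 = 183 px.
(1932 + 42) / 183 = 10.79, so 10 columns fit.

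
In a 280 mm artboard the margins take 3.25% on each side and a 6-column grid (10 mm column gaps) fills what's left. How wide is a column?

280 × (1 − 2·3.25%) = 280 × 93.5% = 261.8 mm for the columns.
261.8 − 5·10 = 211.8; ÷6 gives c = 35.3 mm.

35.3 mm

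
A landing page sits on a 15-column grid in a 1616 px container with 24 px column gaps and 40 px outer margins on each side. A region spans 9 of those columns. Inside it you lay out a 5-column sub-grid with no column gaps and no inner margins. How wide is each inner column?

182.4 px

Inside the margins: 1616 − 80 = 1536 px.
15c + 14·24 = 1536 → 15c = 1200 → c = 80 px.
9-column span = 9·80 + 8·24 = 912 px.
5d = 912 → d = 182.4 px.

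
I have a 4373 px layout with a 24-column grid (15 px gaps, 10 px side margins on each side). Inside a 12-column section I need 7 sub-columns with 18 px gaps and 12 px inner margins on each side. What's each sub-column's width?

291 px

Outer content = 4373 − 2·10 = 4353 px.
24c + 23·15 = 4353 → 24c = 4008 → c = 167 px.
Span of 12: 12·167 + 11·15 = 2004 + 165 = 2169 px.
Inner content = 2169 − 2·12 = 2145 px.
7d + 6·18 = 2145 → 7d = 2037 → d = 291 px.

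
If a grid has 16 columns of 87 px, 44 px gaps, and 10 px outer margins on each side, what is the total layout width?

2072 px

Total width: 2·10 + 16·87 + 15·44 = 2072 px.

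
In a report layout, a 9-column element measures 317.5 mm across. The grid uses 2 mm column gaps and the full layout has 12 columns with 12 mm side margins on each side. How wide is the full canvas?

448 mm

Subtracting 8 column gaps of 2 leaves 301.5 for 9 columns, so c = 33.5 mm.
Total width: 2·12 + 12·33.5 + 11·2 = 448 mm.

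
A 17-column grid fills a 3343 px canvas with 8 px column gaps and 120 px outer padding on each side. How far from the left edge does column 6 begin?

1035 px

Subtract both margins: 3343 − 2·120 = 3103 px.
17c + 16·8 = 3103 → 17c = 2975 → c = 175 px.
Before column 6: the margin + 5 columns + 5 column gaps.
Offset = 120 + 5·(175 + 8) = 120 + 915 = 1035 px.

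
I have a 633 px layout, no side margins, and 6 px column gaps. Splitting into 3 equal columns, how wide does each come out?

3 columns + 2 column gaps: 3c + 2·6 = 633.
3c = 633 − 12 = 621, so c = 207 px.

207 px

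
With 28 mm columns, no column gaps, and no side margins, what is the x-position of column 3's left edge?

Each column+gutter stride is 28 mm; with no margin, 2 of them is 56 mm.

56 mm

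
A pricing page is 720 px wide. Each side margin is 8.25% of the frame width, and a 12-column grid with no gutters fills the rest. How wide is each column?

Margins: 8.25% × 720 = 59.4 px each, so content = 720 − 118.8 = 601.2 px.
601.2 / 12 = 50.1 px per column.

50.1 px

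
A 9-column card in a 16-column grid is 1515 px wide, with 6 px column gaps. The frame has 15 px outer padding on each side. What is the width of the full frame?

Subtracting 8 column gaps of 6 leaves 1467 for 9 columns, so c = 163 px.
Total width: 2·15 + 16·163 + 15·6 = 2728 px.

2728 px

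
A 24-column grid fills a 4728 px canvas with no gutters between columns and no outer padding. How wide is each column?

24c = 4728 → c = 197 px.

197 px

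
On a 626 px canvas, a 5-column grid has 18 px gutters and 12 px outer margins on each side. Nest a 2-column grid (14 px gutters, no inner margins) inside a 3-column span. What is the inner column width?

170 px

Inside the margins: 626 − 24 = 602 px.
Subtracting 4 gutters of 18 leaves 530 for 5 columns, so c = 106 px.
3-column span = 3·106 + 2·18 = 354 px.
Subtracting 1 gutter of 14 leaves 340 for 2 columns, so d = 170 px.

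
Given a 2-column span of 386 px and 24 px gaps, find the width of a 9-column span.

1821 px

2c + 1·24 = 386 → 2c = 362 → c = 181 px.
9-column span = 9·181 + 8·24 = 1821 px.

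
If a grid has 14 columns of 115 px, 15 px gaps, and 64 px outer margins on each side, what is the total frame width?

Frame = 2·64 + 14·115 + 13·15 = 128 + 1610 + 195 = 1933 px.

1933 px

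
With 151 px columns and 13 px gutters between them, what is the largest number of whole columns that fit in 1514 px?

9 columns: 9·151 + 8·13 = 1463 px ≤ 1514.
10 columns: 1627 px > 1514. So 9.

9 columns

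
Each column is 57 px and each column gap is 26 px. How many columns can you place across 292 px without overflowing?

3 columns

3 columns: 3·57 + 2·26 = 223 px ≤ 292.
4 columns: 306 px > 292. So 3.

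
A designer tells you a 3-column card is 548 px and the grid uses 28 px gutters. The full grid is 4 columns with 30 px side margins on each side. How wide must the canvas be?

Subtracting 2 gutters of 28 leaves 492 for 3 columns, so c = 164 px.
Canvas = 2·30 + 4·164 + 3·28 = 60 + 656 + 84 = 800 px.

800 px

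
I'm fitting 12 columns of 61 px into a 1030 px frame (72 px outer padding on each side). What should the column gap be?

14 px

Subtract both margins: 1030 − 2·72 = 886 px.
12·61 + 11g = 886 → 11g = 154 → g = 14 px.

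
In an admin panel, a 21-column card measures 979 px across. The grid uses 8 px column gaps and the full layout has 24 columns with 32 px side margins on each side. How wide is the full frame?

1184 px

Subtracting 20 column gaps of 8 leaves 819 for 21 columns, so c = 39 px.
Frame = 2·32 + 24·39 + 23·8 = 64 + 936 + 184 = 1184 px.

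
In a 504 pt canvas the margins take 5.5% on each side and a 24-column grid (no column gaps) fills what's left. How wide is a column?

18.69 pt

504 × (1 − 2·5.5%) = 504 × 89% = 448.56 pt for the columns.
With no column gaps, each column is 448.56/24 = 18.69 pt.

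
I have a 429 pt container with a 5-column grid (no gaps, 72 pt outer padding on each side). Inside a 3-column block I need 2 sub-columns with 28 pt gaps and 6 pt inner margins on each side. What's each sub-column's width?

Take off 144 pt of margins, leaving 285 pt.
5c = 285 → c = 57 pt.
With no gaps, 3 columns span 3·57 = 171 pt.
Inner content = 171 − 2·6 = 159 pt.
2 columns + 1 gap: 2d + 1·28 = 159.
2d = 159 − 28 = 131, so d = 65.5 pt.

65.5 pt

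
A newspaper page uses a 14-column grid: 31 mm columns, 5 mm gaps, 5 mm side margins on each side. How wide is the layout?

Total width: 2·5 + 14·31 + 13·5 = 509 mm.

509 mm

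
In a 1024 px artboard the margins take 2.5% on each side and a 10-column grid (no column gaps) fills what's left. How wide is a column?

97.28 px

1024 × (1 − 2·2.5%) = 1024 × 95% = 972.8 px for the columns.
With no column gaps, each column is 972.8/10 = 97.28 px.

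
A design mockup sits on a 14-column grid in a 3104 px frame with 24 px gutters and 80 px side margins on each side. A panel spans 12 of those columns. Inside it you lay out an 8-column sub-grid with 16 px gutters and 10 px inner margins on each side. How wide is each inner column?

Outer content = 3104 − 2·80 = 2944 px.
Subtracting 13 gutters of 24 leaves 2632 for 14 columns, so c = 188 px.
Span of 12: 12·188 + 11·24 = 2256 + 264 = 2520 px.
Inner content = 2520 − 2·10 = 2500 px.
8d + 7·16 = 2500 → 8d = 2388 → d = 298.5 px.

298.5 px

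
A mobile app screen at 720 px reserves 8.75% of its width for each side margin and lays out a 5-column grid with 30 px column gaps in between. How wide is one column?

Margins: 8.75% × 720 = 63 px each, so content = 720 − 126 = 594 px.
Subtracting 4 column gaps of 30 leaves 474 for 5 columns, so c = 94.8 px.

94.8 px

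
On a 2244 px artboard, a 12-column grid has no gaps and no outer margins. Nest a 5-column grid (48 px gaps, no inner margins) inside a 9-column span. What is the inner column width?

298.2 px

With no gaps, each column is 2244/12 = 187 px.
9-column span = 9·187 = 1683 px.
1683 − 4·48 = 1491; ÷5 gives d = 298.2 px.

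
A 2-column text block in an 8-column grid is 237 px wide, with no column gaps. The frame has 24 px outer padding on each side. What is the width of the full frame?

With no column gaps, each column is 237/2 = 118.5 px.
Frame = 2·24 + 8·118.5 = 48 + 948 = 996 px.

996 px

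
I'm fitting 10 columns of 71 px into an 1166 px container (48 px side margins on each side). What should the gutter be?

40 px

Take off 96 px of margins, leaving 1070 px.
10 columns take 10·71 = 710 px; remaining 360 splits into 9 gutters.
g = 360 / 9 = 40 px.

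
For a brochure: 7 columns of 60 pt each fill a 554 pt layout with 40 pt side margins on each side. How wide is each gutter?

9 pt

Content width = 554 − 2·40 = 474 pt.
7·60 + 6g = 474 → 6g = 54 → g = 9 pt.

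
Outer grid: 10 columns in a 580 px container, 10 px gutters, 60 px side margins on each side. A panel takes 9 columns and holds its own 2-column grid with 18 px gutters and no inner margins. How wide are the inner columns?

Inside the margins: 580 − 120 = 460 px.
Subtracting 9 gutters of 10 leaves 370 for 10 columns, so c = 37 px.
9-column span = 9·37 + 8·10 = 413 px.
2 columns + 1 gutter: 2d + 1·18 = 413.
2d = 413 − 18 = 395, so d = 197.5 px.

197.5 px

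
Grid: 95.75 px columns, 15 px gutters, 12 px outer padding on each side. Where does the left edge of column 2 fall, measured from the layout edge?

122.75 px

Each column+gutter stride is 110.75 px; 1 of them past the 12 px margin is 12 + 110.75 = 122.75 px.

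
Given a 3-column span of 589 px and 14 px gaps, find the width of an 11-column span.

2197 px

Subtracting 2 gaps of 14 leaves 561 for 3 columns, so c = 187 px.
11-column span = 11·187 + 10·14 = 2197 px.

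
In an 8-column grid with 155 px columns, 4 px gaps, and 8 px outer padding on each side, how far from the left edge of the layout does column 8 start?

1121 px

Each column+gutter stride is 159 px; 7 of them past the 8 px margin is 8 + 1113 = 1121 px.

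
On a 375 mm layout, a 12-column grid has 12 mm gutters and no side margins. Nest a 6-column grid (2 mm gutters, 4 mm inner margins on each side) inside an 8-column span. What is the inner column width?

12 columns + 11 gutters: 12c + 11·12 = 375.
12c = 375 − 132 = 243, so c = 20.25 mm.
Span of 8: 8·20.25 + 7·12 = 162 + 84 = 246 mm.
Inner content = 246 − 2·4 = 238 mm.
6 columns + 5 gutters: 6d + 5·2 = 238.
6d = 238 − 10 = 228, so d = 38 mm.

38 mm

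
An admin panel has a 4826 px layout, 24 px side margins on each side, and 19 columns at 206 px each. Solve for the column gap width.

Inside the margins: 4826 − 48 = 4778 px.
19·206 + 18g = 4778 → 18g = 864 → g = 48 px.

48 px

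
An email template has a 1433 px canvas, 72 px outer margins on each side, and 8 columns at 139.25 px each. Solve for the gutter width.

25 px

Content width = 1433 − 2·72 = 1289 px.
8 columns take 8·139.25 = 1114 px; remaining 175 splits into 7 gutters.
g = 175 / 7 = 25 px.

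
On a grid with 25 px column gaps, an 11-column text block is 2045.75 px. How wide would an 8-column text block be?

1481 px

11c + 10·25 = 2045.75 → 11c = 1795.75 → c = 163.25 px.
8-column span = 8·163.25 + 7·25 = 1481 px.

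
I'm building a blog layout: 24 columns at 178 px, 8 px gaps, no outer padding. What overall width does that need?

4456 px

Frame = 24·178 + 23·8 = 4272 + 184 = 4456 px.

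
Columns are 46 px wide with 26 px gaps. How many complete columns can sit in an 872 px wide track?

12 columns

Each extra column adds 46 + 26 = 72 px.
(872 + 26) / 72 = 12.47, so 12 columns fit.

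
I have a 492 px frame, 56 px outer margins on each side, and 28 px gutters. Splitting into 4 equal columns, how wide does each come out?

Take off 112 px of margins, leaving 380 px.
Subtracting 3 gutters of 28 leaves 296 for 4 columns, so c = 74 px.

74 px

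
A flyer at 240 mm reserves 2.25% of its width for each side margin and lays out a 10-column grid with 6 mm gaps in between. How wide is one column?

Each margin = 2.25% of 240 = 5.4 mm; content = 240 − 2·5.4 = 229.2 mm.
Subtracting 9 gaps of 6 leaves 175.2 for 10 columns, so c = 17.52 mm.

17.52 mm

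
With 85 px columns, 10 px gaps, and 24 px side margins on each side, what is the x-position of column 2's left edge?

119 px

Column 2 starts at margin + 1·(column + gutter) = 24 + 1·95 = 119 px.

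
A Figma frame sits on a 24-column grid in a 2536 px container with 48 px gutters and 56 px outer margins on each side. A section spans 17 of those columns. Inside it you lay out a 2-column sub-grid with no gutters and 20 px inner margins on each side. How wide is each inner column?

Take off 112 px of margins, leaving 2424 px.
24c + 23·48 = 2424 → 24c = 1320 → c = 55 px.
Span of 17: 17·55 + 16·48 = 935 + 768 = 1703 px.
Inner content = 1703 − 2·20 = 1663 px.
2d = 1663 → d = 831.5 px.

831.5 px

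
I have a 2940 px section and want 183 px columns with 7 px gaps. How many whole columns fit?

15 columns

Each extra column adds 183 + 7 = 190 px.
(2940 + 7) / 190 = 15.51, so 15 columns fit.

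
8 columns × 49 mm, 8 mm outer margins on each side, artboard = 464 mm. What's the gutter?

8 mm

Inside the margins: 464 − 16 = 448 mm.
8 columns take 8·49 = 392 mm; remaining 56 splits into 7 gutters.
g = 56 / 7 = 8 mm.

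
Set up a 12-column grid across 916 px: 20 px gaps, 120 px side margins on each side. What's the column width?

Inside the margins: 916 − 240 = 676 px.
12 columns + 11 gaps: 12c + 11·20 = 676.
12c = 676 − 220 = 456, so c = 38 px.

38 px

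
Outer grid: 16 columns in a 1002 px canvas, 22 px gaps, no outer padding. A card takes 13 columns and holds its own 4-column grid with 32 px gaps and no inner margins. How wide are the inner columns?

178.5 px

1002 − 15·22 = 672; ÷16 gives c = 42 px.
Span of 13: 13·42 + 12·22 = 546 + 264 = 810 px.
4 columns + 3 gaps: 4d + 3·32 = 810.
4d = 810 − 96 = 714, so d = 178.5 px.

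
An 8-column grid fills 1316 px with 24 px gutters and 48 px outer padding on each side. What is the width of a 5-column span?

753.5 px

Subtract both margins: 1316 − 2·48 = 1220 px.
Subtracting 7 gutters of 24 leaves 1052 for 8 columns, so c = 131.5 px.
Span of 5: 5·131.5 + 4·24 = 657.5 + 96 = 753.5 px.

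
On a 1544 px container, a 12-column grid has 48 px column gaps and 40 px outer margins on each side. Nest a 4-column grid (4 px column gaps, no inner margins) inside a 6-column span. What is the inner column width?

Outer content = 1544 − 2·40 = 1464 px.
Subtracting 11 column gaps of 48 leaves 936 for 12 columns, so c = 78 px.
Span of 6: 6·78 + 5·48 = 468 + 240 = 708 px.
Subtracting 3 column gaps of 4 leaves 696 for 4 columns, so d = 174 px.

174 px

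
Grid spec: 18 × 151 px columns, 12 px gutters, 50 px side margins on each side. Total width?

Layout = 2·50 + 18·151 + 17·12 = 100 + 2718 + 204 = 3022 px.

3022 px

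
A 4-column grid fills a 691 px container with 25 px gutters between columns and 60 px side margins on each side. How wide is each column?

Content width = 691 − 2·60 = 571 px.
571 − 3·25 = 496; ÷4 gives c = 124 px.

124 px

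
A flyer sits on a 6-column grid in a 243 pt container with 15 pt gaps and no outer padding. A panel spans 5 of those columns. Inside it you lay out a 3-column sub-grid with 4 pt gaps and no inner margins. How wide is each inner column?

64 pt

243 − 5·15 = 168; ÷6 gives c = 28 pt.
Span of 5: 5·28 + 4·15 = 140 + 60 = 200 pt.
3 columns + 2 gaps: 3d + 2·4 = 200.
3d = 200 − 8 = 192, so d = 64 pt.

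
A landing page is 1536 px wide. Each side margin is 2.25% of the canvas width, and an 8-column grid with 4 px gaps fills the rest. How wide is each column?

179.86 px

Margins: 2.25% × 1536 = 34.56 px each, so content = 1536 − 69.12 = 1466.88 px.
Subtracting 7 gaps of 4 leaves 1438.88 for 8 columns, so c = 179.86 px.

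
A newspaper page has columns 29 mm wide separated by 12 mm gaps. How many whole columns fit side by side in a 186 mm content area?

4 columns

k columns need k·29 + (k−1)·12 = k·41 − 12.
k·41 − 12 ≤ 186 → k ≤ 198 / 41 ≈ 4.83, so k = 4.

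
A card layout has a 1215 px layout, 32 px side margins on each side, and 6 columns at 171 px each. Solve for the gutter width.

25 px

Inside the margins: 1215 − 64 = 1151 px.
6 columns take 6·171 = 1026 px; remaining 125 splits into 5 gutters.
g = 125 / 5 = 25 px.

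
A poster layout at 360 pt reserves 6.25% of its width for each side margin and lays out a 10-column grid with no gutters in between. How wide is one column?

Margins: 6.25% × 360 = 22.5 pt each, so content = 360 − 45 = 315 pt.
With no gutters, each column is 315/10 = 31.5 pt.

31.5 pt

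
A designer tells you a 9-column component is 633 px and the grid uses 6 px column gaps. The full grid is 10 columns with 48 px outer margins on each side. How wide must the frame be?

633 − 8·6 = 585; ÷9 gives c = 65 px.
Total width: 2·48 + 10·65 + 9·6 = 800 px.

800 px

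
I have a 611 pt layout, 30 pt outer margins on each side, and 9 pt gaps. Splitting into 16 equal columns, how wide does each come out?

Subtract both margins: 611 − 2·30 = 551 pt.
551 − 15·9 = 416; ÷16 gives c = 26 pt.

26 pt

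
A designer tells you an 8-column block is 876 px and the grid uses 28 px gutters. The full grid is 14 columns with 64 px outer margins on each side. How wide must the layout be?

Subtracting 7 gutters of 28 leaves 680 for 8 columns, so c = 85 px.
Layout = 2·64 + 14·85 + 13·28 = 128 + 1190 + 364 = 1682 px.

1682 px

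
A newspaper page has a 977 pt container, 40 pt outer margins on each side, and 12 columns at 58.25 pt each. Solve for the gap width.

Content width = 977 − 2·40 = 897 pt.
Columns use 699 pt, leaving 198 pt across 11 gaps = 18 pt each.

18 pt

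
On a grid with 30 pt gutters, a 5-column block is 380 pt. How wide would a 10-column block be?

790 pt

Subtracting 4 gutters of 30 leaves 260 for 5 columns, so c = 52 pt.
10-column span = 10·52 + 9·30 = 790 pt.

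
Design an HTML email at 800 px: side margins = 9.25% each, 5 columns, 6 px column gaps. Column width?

Each margin = 9.25% of 800 = 74 px; content = 800 − 2·74 = 652 px.
5 columns + 4 column gaps: 5c + 4·6 = 652.
5c = 652 − 24 = 628, so c = 125.6 px.

125.6 px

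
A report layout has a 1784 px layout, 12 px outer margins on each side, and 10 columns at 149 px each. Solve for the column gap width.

Content width = 1784 − 2·12 = 1760 px.
Columns use 1490 px, leaving 270 px across 9 column gaps = 30 px each.

30 px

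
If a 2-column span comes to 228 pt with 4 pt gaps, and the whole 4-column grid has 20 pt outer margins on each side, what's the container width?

2c + 1·4 = 228 → 2c = 224 → c = 112 pt.
Adding margins, columns and gutters: 40 + 448 + 12 = 500 pt.

500 pt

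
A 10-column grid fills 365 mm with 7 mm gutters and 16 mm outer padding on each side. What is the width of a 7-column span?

231 mm

Subtract both margins: 365 − 2·16 = 333 mm.
10 columns + 9 gutters: 10c + 9·7 = 333.
10c = 333 − 63 = 270, so c = 27 mm.
Span of 7: 7·27 + 6·7 = 189 + 42 = 231 mm.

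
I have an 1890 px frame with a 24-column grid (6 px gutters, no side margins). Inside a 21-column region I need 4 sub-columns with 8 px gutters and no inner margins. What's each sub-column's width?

1890 − 23·6 = 1752; ÷24 gives c = 73 px.
21 columns plus 20 gutters: 1533 + 120 = 1653 px.
4d + 3·8 = 1653 → 4d = 1629 → d = 407.25 px.

407.25 px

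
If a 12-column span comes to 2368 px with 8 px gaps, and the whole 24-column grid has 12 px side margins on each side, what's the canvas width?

Subtracting 11 gaps of 8 leaves 2280 for 12 columns, so c = 190 px.
Adding margins, columns and gutters: 24 + 4560 + 184 = 4768 px.

4768 px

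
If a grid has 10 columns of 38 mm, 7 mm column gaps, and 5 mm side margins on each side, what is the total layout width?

453 mm

Layout = 2·5 + 10·38 + 9·7 = 10 + 380 + 63 = 453 mm.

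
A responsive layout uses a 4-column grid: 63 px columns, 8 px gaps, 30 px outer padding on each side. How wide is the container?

336 px

Container = 2·30 + 4·63 + 3·8 = 60 + 252 + 24 = 336 px.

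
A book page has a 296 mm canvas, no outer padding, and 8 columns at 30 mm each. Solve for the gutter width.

8 mm

8·30 + 7g = 296 → 7g = 56 → g = 8 mm.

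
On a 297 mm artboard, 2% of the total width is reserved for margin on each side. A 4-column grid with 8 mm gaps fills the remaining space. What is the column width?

65.28 mm

Margins: 2% × 297 = 5.94 mm each, so content = 297 − 11.88 = 285.12 mm.
4c + 3·8 = 285.12 → 4c = 261.12 → c = 65.28 mm.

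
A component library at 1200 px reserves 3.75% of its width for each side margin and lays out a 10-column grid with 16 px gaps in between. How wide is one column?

Margins: 3.75% × 1200 = 45 px each, so content = 1200 − 90 = 1110 px.
1110 − 9·16 = 966; ÷10 gives c = 96.6 px.

96.6 px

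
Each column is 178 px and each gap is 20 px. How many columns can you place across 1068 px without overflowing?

k columns need k·178 + (k−1)·20 = k·198 − 20.
k·198 − 20 ≤ 1068 → k ≤ 1088 / 198 ≈ 5.49, so k = 5.

5 columns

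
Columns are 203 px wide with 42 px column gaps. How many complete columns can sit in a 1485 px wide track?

k columns need k·203 + (k−1)·42 = k·245 − 42.
k·245 − 42 ≤ 1485 → k ≤ 1527 / 245 ≈ 6.23, so k = 6.

6 columns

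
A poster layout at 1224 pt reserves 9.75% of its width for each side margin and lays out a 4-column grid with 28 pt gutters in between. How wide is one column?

Each margin = 9.75% of 1224 = 119.34 pt; content = 1224 − 2·119.34 = 985.32 pt.
985.32 − 3·28 = 901.32; ÷4 gives c = 225.33 pt.

225.33 pt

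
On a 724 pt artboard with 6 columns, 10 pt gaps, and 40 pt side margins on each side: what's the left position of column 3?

258 pt

Take off 80 pt of margins, leaving 644 pt.
6 columns + 5 gaps: 6c + 5·10 = 644.
6c = 644 − 50 = 594, so c = 99 pt.
Each column+gutter stride is 109 pt; 2 of them past the 40 pt margin is 40 + 218 = 258 pt.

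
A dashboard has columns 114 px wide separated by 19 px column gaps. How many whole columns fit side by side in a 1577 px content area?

k columns need k·114 + (k−1)·19 = k·133 − 19.
k·133 − 19 ≤ 1577 → k ≤ 1596 / 133 ≈ 12.00, so k = 12.

12 columns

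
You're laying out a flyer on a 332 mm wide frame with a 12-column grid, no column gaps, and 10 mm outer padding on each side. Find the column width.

26 mm

Inside the margins: 332 − 20 = 312 mm.
12c = 312 → c = 26 mm.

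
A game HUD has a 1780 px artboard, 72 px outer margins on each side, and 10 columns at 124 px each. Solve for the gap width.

44 px

Content width = 1780 − 2·72 = 1636 px.
10·124 + 9g = 1636 → 9g = 396 → g = 44 px.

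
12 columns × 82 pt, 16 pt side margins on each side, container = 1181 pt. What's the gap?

15 pt

Inside the margins: 1181 − 32 = 1149 pt.
Columns use 984 pt, leaving 165 pt across 11 gaps = 15 pt each.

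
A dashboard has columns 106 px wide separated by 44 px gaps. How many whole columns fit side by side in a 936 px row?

Each extra column adds 106 + 44 = 150 px.
(936 + 44) / 150 = 6.53, so 6 columns fit.

6 columns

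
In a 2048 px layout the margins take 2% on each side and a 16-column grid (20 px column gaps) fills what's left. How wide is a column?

2048 × (1 − 2·2%) = 2048 × 96% = 1966.08 px for the columns.
1966.08 − 15·20 = 1666.08; ÷16 gives c = 104.13 px.

104.13 px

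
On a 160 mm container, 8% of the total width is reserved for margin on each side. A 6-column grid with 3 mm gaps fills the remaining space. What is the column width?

19.9 mm

160 × (1 − 2·8%) = 160 × 84% = 134.4 mm for the columns.
134.4 − 5·3 = 119.4; ÷6 gives c = 19.9 mm.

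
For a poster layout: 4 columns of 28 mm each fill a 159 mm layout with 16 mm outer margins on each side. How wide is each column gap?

Take off 32 mm of margins, leaving 127 mm.
4·28 + 3g = 127 → 3g = 15 → g = 5 mm.

5 mm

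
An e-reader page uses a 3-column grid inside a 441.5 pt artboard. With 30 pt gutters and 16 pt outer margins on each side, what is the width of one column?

Inside the margins: 441.5 − 32 = 409.5 pt.
Subtracting 2 gutters of 30 leaves 349.5 for 3 columns, so c = 116.5 pt.

116.5 pt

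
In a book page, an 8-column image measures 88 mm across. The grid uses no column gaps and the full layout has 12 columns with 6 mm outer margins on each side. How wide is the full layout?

144 mm

With no column gaps, each column is 88/8 = 11 mm.
Summing: 12 + 132 = 144 mm.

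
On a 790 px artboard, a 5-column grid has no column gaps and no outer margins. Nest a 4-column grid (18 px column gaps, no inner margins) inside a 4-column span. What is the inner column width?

5c = 790 → c = 158 px.
With no column gaps, 4 columns span 4·158 = 632 px.
4 columns + 3 column gaps: 4d + 3·18 = 632.
4d = 632 − 54 = 578, so d = 144.5 px.

144.5 px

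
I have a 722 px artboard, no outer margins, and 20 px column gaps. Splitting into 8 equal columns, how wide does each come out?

72.75 px

722 − 7·20 = 582; ÷8 gives c = 72.75 px.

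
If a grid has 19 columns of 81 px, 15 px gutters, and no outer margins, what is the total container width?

Summing: 1539 + 270 = 1809 px.

1809 px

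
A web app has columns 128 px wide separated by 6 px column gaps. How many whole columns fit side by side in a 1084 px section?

8 columns

k columns need k·128 + (k−1)·6 = k·134 − 6.
k·134 − 6 ≤ 1084 → k ≤ 1090 / 134 ≈ 8.13, so k = 8.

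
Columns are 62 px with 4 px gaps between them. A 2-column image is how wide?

Span of 2: 2·62 + 1·4 = 124 + 4 = 128 px.

128 px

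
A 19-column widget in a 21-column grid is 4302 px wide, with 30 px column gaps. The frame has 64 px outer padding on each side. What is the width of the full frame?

4886 px

Subtracting 18 column gaps of 30 leaves 3762 for 19 columns, so c = 198 px.
Total width: 2·64 + 21·198 + 20·30 = 4886 px.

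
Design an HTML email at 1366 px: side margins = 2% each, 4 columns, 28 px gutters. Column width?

1366 × (1 − 2·2%) = 1366 × 96% = 1311.36 px for the columns.
4c + 3·28 = 1311.36 → 4c = 1227.36 → c = 306.84 px.

306.84 px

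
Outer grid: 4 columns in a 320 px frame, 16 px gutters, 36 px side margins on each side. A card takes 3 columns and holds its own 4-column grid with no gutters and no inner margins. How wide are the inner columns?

45.5 px

Outer content = 320 − 2·36 = 248 px.
Subtracting 3 gutters of 16 leaves 200 for 4 columns, so c = 50 px.
3 columns plus 2 gutters: 150 + 32 = 182 px.
With no gutters, each column is 182/4 = 45.5 px.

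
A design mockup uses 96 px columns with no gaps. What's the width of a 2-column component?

192 px

With no gaps, 2 columns span 2·96 = 192 px.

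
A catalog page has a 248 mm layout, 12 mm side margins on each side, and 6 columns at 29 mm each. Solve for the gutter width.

Take off 24 mm of margins, leaving 224 mm.
6·29 + 5g = 224 → 5g = 50 → g = 10 mm.

10 mm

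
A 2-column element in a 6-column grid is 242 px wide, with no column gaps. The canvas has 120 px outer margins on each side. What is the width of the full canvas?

2c = 242 → c = 121 px.
Summing: 240 + 726 = 966 px.

966 px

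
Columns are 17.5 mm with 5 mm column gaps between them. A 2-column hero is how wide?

40 mm

Span of 2: 2·17.5 + 1·5 = 35 + 5 = 40 mm.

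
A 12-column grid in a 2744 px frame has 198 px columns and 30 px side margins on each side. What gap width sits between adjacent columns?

28 px

Subtract both margins: 2744 − 2·30 = 2684 px.
12 columns take 12·198 = 2376 px; remaining 308 splits into 11 gaps.
g = 308 / 11 = 28 px.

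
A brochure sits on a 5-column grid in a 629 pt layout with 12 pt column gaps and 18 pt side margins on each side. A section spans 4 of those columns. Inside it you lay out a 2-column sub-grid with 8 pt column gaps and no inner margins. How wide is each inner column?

232 pt

Outer content = 629 − 2·18 = 593 pt.
5c + 4·12 = 593 → 5c = 545 → c = 109 pt.
4 columns plus 3 column gaps: 436 + 36 = 472 pt.
2d + 1·8 = 472 → 2d = 464 → d = 232 pt.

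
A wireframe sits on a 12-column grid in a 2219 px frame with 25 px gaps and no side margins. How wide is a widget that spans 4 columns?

12c + 11·25 = 2219 → 12c = 1944 → c = 162 px.
4 columns plus 3 gaps: 648 + 75 = 723 px.

723 px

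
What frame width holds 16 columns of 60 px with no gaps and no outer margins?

Summing: 960 = 960 px.

960 px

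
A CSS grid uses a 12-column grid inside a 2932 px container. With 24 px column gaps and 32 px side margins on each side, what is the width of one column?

217 px

Content width = 2932 − 2·32 = 2868 px.
12 columns + 11 column gaps: 12c + 11·24 = 2868.
12c = 2868 − 264 = 2604, so c = 217 px.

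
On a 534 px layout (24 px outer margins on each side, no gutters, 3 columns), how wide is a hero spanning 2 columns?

324 px

Take off 48 px of margins, leaving 486 px.
486 / 3 = 162 px per column.
With no gutters, 2 columns span 2·162 = 324 px.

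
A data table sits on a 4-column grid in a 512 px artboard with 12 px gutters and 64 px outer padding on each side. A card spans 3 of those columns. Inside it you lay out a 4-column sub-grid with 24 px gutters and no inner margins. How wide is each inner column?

Inside the margins: 512 − 128 = 384 px.
384 − 3·12 = 348; ÷4 gives c = 87 px.
3 columns plus 2 gutters: 261 + 24 = 285 px.
Subtracting 3 gutters of 24 leaves 213 for 4 columns, so d = 53.25 px.

53.25 px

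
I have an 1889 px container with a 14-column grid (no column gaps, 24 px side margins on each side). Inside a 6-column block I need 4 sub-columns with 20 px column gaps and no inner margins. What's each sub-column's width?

Subtract both margins: 1889 − 2·24 = 1841 px.
14c = 1841 → c = 131.5 px.
With no column gaps, 6 columns span 6·131.5 = 789 px.
Subtracting 3 column gaps of 20 leaves 729 for 4 columns, so d = 182.25 px.

182.25 px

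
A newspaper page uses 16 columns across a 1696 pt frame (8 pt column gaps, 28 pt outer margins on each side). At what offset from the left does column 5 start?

Subtract both margins: 1696 − 2·28 = 1640 pt.
1640 − 15·8 = 1520; ÷16 gives c = 95 pt.
Before column 5: the margin + 4 columns + 4 column gaps.
Offset = 28 + 4·(95 + 8) = 28 + 412 = 440 pt.

440 pt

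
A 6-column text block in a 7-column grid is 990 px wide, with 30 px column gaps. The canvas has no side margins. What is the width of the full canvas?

1160 px

6c + 5·30 = 990 → 6c = 840 → c = 140 px.
Total width: 7·140 + 6·30 = 1160 px.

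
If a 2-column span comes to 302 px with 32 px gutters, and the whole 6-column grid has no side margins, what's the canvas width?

2c + 1·32 = 302 → 2c = 270 → c = 135 px.
Total width: 6·135 + 5·32 = 970 px.

970 px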